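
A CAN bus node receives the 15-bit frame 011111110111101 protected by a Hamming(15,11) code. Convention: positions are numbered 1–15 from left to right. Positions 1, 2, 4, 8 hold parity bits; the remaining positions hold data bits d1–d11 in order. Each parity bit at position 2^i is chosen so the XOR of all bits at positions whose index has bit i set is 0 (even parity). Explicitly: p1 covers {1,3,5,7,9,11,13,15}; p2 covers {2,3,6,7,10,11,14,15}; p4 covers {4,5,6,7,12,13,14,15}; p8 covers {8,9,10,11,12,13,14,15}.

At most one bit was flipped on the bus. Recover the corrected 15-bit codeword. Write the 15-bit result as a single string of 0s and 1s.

011110110111101

s1 (pos 1,3,5,7,9,11,13,15): 0⊕1⊕1⊕1⊕0⊕1⊕1⊕1 = 0
s2 (pos 2,3,6,7,10,11,14,15): 1⊕1⊕1⊕1⊕1⊕1⊕0⊕1 = 1
s4 (pos 4,5,6,7,12,13,14,15): 1⊕1⊕1⊕1⊕1⊕1⊕0⊕1 = 1
s8 (pos 8,9,10,11,12,13,14,15): 1⊕0⊕1⊕1⊕1⊕1⊕0⊕1 = 0
Syndrome s8…s1 = 0110 → error at position 6.
Flip position 6: 011111110111101 → 011110110111101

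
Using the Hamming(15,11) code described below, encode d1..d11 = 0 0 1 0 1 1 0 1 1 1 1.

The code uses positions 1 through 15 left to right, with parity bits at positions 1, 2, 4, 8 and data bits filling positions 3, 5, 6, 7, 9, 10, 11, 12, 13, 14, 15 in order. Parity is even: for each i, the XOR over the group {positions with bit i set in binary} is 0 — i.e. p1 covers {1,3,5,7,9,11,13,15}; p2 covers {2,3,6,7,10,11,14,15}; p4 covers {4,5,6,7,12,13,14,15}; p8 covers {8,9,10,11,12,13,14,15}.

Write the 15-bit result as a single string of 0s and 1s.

100101001101111

Place data at non-parity positions: p1 p2 0 p4 0 1 0 p8 1 1 0 1 1 1 1
p1 (pos 1,3,5,7,9,11,13,15): XOR of data positions = 0⊕0⊕0⊕1⊕0⊕1⊕1 = 1
p2 (pos 2,3,6,7,10,11,14,15): XOR of data positions = 0⊕1⊕0⊕1⊕0⊕1⊕1 = 0
p4 (pos 4,5,6,7,12,13,14,15): XOR of data positions = 0⊕1⊕0⊕1⊕1⊕1⊕1 = 1
p8 (pos 8,9,10,11,12,13,14,15): XOR of data positions = 1⊕1⊕0⊕1⊕1⊕1⊕1 = 0
Codeword: 100101001101111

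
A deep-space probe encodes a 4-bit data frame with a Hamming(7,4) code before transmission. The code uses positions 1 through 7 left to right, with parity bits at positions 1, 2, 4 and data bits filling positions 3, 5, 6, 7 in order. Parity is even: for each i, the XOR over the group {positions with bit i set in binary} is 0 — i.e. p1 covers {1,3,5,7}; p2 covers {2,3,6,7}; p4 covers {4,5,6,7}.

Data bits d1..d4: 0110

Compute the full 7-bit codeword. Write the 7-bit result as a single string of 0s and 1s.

Place data at non-parity positions: p1 p2 0 p4 1 1 0
p1 (pos 1,3,5,7): XOR of data positions = 0⊕1⊕0 = 1
p2 (pos 2,3,6,7): XOR of data positions = 0⊕1⊕0 = 1
p4 (pos 4,5,6,7): XOR of data positions = 1⊕1⊕0 = 0
Codeword: 1100110

1100110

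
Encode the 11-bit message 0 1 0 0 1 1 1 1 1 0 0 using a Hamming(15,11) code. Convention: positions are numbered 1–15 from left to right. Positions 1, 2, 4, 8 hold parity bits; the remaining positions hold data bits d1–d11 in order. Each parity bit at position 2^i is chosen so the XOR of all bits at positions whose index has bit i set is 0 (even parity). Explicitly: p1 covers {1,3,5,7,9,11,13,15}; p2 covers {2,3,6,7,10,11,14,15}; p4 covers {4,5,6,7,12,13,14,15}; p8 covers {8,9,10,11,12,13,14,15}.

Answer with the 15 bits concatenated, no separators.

Place data at non-parity positions: p1 p2 0 p4 1 0 0 p8 1 1 1 1 1 0 0
p1 (pos 1,3,5,7,9,11,13,15): XOR of data positions = 0⊕1⊕0⊕1⊕1⊕1⊕0 = 0
p2 (pos 2,3,6,7,10,11,14,15): XOR of data positions = 0⊕0⊕0⊕1⊕1⊕0⊕0 = 0
p4 (pos 4,5,6,7,12,13,14,15): XOR of data positions = 1⊕0⊕0⊕1⊕1⊕0⊕0 = 1
p8 (pos 8,9,10,11,12,13,14,15): XOR of data positions = 1⊕1⊕1⊕1⊕1⊕0⊕0 = 1
Codeword: 000110011111100

000110011111100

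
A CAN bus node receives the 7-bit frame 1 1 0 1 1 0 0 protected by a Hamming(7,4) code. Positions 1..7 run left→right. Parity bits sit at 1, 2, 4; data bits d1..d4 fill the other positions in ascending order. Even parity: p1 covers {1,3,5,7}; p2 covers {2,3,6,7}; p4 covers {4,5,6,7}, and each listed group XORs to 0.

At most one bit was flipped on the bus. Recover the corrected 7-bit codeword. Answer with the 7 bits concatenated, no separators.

1001100

s1 (pos 1,3,5,7): 1⊕0⊕1⊕0 = 0
s2 (pos 2,3,6,7): 1⊕0⊕0⊕0 = 1
s4 (pos 4,5,6,7): 1⊕1⊕0⊕0 = 0
Syndrome s4…s1 = 010 → error at position 2.
Flip position 2: 1101100 → 1001100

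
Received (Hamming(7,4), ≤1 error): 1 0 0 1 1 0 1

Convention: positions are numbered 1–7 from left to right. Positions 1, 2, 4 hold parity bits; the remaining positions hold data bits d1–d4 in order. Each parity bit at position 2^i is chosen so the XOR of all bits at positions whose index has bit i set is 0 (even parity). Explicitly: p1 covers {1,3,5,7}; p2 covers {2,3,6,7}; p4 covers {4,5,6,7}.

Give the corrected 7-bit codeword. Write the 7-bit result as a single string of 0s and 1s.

1001100

s1 (pos 1,3,5,7): 1⊕0⊕1⊕1 = 1
s2 (pos 2,3,6,7): 0⊕0⊕0⊕1 = 1
s4 (pos 4,5,6,7): 1⊕1⊕0⊕1 = 1
Syndrome s4…s1 = 111 → error at position 7.
Flip position 7: 1001101 → 1001100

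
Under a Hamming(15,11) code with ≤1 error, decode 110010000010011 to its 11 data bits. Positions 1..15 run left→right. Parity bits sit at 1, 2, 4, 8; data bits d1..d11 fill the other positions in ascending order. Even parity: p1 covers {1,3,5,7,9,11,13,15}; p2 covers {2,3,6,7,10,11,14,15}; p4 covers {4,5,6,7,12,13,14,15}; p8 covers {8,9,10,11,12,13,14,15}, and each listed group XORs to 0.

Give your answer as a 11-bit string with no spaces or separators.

s1 (pos 1,3,5,7,9,11,13,15): 1⊕0⊕1⊕0⊕0⊕1⊕0⊕1 = 0
s2 (pos 2,3,6,7,10,11,14,15): 1⊕0⊕0⊕0⊕0⊕1⊕1⊕1 = 0
s4 (pos 4,5,6,7,12,13,14,15): 0⊕1⊕0⊕0⊕0⊕0⊕1⊕1 = 1
s8 (pos 8,9,10,11,12,13,14,15): 0⊕0⊕0⊕1⊕0⊕0⊕1⊕1 = 1
Syndrome s8…s1 = 1100 → error at position 12.
Flip position 12: 110010000010011 → 110010000011011
Read data bits from positions 3,5,6,7,9,10,11,12,13,14,15: 01000011011

01000011011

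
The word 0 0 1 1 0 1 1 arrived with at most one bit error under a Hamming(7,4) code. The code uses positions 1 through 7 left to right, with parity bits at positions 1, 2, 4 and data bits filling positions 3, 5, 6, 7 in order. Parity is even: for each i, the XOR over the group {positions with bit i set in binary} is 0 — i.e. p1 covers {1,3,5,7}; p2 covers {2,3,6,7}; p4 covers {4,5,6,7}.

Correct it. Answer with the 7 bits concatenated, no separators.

0011001

s1 (pos 1,3,5,7): 0⊕1⊕0⊕1 = 0
s2 (pos 2,3,6,7): 0⊕1⊕1⊕1 = 1
s4 (pos 4,5,6,7): 1⊕0⊕1⊕1 = 1
Syndrome s4…s1 = 110 → error at position 6.
Flip position 6: 0011011 → 0011001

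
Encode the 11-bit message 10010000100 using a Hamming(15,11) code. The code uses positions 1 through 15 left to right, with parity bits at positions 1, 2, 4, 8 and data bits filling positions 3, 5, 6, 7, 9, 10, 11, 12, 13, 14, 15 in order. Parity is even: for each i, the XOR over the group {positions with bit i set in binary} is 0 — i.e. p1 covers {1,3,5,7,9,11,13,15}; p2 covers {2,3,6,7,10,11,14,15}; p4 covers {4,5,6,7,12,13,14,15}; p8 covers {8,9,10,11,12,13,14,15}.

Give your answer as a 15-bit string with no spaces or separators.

101000110000100

Place data at non-parity positions: p1 p2 1 p4 0 0 1 p8 0 0 0 0 1 0 0
p1 (pos 1,3,5,7,9,11,13,15): XOR of data positions = 1⊕0⊕1⊕0⊕0⊕1⊕0 = 1
p2 (pos 2,3,6,7,10,11,14,15): XOR of data positions = 1⊕0⊕1⊕0⊕0⊕0⊕0 = 0
p4 (pos 4,5,6,7,12,13,14,15): XOR of data positions = 0⊕0⊕1⊕0⊕1⊕0⊕0 = 0
p8 (pos 8,9,10,11,12,13,14,15): XOR of data positions = 0⊕0⊕0⊕0⊕1⊕0⊕0 = 1
Codeword: 101000110000100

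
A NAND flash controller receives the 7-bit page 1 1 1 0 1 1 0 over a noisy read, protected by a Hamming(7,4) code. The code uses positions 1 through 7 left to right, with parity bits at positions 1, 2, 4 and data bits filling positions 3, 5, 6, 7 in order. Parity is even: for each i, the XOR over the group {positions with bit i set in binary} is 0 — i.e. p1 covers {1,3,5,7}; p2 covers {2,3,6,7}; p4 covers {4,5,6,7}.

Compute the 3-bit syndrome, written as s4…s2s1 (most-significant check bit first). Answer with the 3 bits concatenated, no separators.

s1 (pos 1,3,5,7): 1⊕1⊕1⊕0 = 1
s2 (pos 2,3,6,7): 1⊕1⊕1⊕0 = 1
s4 (pos 4,5,6,7): 0⊕1⊕1⊕0 = 0
Syndrome s4…s1 = 011 → error at position 3.

011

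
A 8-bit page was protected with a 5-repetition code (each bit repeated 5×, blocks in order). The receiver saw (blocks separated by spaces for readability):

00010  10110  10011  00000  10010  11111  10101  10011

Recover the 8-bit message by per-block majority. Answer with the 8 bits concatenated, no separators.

01100111

Block 1 (00010): 1 one → 0
Block 2 (10110): 3 ones → 1
Block 3 (10011): 3 ones → 1
Block 4 (00000): 0 ones → 0
Block 5 (10010): 2 ones → 0
Block 6 (11111): 5 ones → 1
Block 7 (10101): 3 ones → 1
Block 8 (10011): 3 ones → 1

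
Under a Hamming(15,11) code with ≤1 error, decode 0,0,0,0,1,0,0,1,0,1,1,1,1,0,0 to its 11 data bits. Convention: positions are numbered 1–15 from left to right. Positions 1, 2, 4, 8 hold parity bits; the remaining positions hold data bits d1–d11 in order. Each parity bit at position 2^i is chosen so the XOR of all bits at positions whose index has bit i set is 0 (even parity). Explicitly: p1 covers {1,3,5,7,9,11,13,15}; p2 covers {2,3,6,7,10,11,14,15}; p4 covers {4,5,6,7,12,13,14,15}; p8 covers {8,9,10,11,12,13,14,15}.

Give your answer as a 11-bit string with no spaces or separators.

01000111000

s1 (pos 1,3,5,7,9,11,13,15): 0⊕0⊕1⊕0⊕0⊕1⊕1⊕0 = 1
s2 (pos 2,3,6,7,10,11,14,15): 0⊕0⊕0⊕0⊕1⊕1⊕0⊕0 = 0
s4 (pos 4,5,6,7,12,13,14,15): 0⊕1⊕0⊕0⊕1⊕1⊕0⊕0 = 1
s8 (pos 8,9,10,11,12,13,14,15): 1⊕0⊕1⊕1⊕1⊕1⊕0⊕0 = 1
Syndrome s8…s1 = 1101 → error at position 13.
Flip position 13: 000010010111100 → 000010010111000
Read data bits from positions 3,5,6,7,9,10,11,12,13,14,15: 01000111000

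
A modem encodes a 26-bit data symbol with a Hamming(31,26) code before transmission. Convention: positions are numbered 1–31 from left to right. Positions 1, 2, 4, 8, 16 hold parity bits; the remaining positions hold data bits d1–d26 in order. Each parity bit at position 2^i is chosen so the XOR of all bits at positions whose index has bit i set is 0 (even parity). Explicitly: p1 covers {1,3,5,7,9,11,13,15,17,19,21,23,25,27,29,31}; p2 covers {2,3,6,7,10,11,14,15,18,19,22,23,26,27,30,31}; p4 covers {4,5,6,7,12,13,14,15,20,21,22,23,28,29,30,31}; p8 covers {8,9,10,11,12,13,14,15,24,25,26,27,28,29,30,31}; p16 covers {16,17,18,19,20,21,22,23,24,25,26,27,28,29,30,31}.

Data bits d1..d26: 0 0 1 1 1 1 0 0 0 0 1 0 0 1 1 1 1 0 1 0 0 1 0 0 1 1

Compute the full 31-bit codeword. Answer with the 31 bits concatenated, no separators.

1100011111000010001111010010011

Place data at non-parity positions: p1 p2 0 p4 0 1 1 p8 1 1 0 0 0 0 1 p16 0 0 1 1 1 1 0 1 0 0 1 0 0 1 1
p1 (pos 1,3,5,7,9,11,13,15,17,19,21,23,25,27,29,31): XOR of data positions = 0⊕0⊕1⊕1⊕0⊕0⊕1⊕0⊕1⊕1⊕0⊕0⊕1⊕0⊕1 = 1
p2 (pos 2,3,6,7,10,11,14,15,18,19,22,23,26,27,30,31): XOR of data positions = 0⊕1⊕1⊕1⊕0⊕0⊕1⊕0⊕1⊕1⊕0⊕0⊕1⊕1⊕1 = 1
p4 (pos 4,5,6,7,12,13,14,15,20,21,22,23,28,29,30,31): XOR of data positions = 0⊕1⊕1⊕0⊕0⊕0⊕1⊕1⊕1⊕1⊕0⊕0⊕0⊕1⊕1 = 0
p8 (pos 8,9,10,11,12,13,14,15,24,25,26,27,28,29,30,31): XOR of data positions = 1⊕1⊕0⊕0⊕0⊕0⊕1⊕1⊕0⊕0⊕1⊕0⊕0⊕1⊕1 = 1
p16 (pos 16,17,18,19,20,21,22,23,24,25,26,27,28,29,30,31): XOR of data positions = 0⊕0⊕1⊕1⊕1⊕1⊕0⊕1⊕0⊕0⊕1⊕0⊕0⊕1⊕1 = 0
Codeword: 1100011111000010001111010010011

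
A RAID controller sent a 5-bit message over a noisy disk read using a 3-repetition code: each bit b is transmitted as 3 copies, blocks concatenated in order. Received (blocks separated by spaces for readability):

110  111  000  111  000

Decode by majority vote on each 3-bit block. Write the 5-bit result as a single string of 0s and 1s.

Block 1 (110): 2 ones → 1
Block 2 (111): 3 ones → 1
Block 3 (000): 0 ones → 0
Block 4 (111): 3 ones → 1
Block 5 (000): 0 ones → 0

11010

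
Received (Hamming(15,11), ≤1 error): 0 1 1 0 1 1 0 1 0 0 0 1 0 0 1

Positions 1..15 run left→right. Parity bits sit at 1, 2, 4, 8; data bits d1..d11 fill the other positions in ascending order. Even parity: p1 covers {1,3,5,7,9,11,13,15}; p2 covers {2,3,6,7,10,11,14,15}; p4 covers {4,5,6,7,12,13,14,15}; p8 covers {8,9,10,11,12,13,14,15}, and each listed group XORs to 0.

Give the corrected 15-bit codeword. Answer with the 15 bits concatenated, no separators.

s1 (pos 1,3,5,7,9,11,13,15): 0⊕1⊕1⊕0⊕0⊕0⊕0⊕1 = 1
s2 (pos 2,3,6,7,10,11,14,15): 1⊕1⊕1⊕0⊕0⊕0⊕0⊕1 = 0
s4 (pos 4,5,6,7,12,13,14,15): 0⊕1⊕1⊕0⊕1⊕0⊕0⊕1 = 0
s8 (pos 8,9,10,11,12,13,14,15): 1⊕0⊕0⊕0⊕1⊕0⊕0⊕1 = 1
Syndrome s8…s1 = 1001 → error at position 9.
Flip position 9: 011011010001001 → 011011011001001

011011011001001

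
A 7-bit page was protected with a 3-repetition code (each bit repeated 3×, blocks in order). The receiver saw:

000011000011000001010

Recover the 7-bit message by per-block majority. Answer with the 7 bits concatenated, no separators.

Block 1 (000): 0 ones → 0
Block 2 (011): 2 ones → 1
Block 3 (000): 0 ones → 0
Block 4 (011): 2 ones → 1
Block 5 (000): 0 ones → 0
Block 6 (001): 1 one → 0
Block 7 (010): 1 one → 0

0101000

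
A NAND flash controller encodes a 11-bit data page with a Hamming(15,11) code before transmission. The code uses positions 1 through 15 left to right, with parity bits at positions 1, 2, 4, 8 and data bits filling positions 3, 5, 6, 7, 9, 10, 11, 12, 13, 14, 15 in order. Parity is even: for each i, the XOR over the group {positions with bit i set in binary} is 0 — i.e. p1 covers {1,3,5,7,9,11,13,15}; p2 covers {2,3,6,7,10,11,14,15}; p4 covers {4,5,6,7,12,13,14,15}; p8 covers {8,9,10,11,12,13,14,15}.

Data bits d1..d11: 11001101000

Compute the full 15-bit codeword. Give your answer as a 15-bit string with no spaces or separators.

Place data at non-parity positions: p1 p2 1 p4 1 0 0 p8 1 1 0 1 0 0 0
p1 (pos 1,3,5,7,9,11,13,15): XOR of data positions = 1⊕1⊕0⊕1⊕0⊕0⊕0 = 1
p2 (pos 2,3,6,7,10,11,14,15): XOR of data positions = 1⊕0⊕0⊕1⊕0⊕0⊕0 = 0
p4 (pos 4,5,6,7,12,13,14,15): XOR of data positions = 1⊕0⊕0⊕1⊕0⊕0⊕0 = 0
p8 (pos 8,9,10,11,12,13,14,15): XOR of data positions = 1⊕1⊕0⊕1⊕0⊕0⊕0 = 1
Codeword: 101010011101000

101010011101000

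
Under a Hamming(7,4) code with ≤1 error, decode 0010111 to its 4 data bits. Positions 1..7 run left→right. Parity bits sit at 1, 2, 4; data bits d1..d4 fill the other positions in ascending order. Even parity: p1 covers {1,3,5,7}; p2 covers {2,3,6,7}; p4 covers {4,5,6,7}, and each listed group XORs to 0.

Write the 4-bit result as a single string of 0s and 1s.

1110

s1 (pos 1,3,5,7): 0⊕1⊕1⊕1 = 1
s2 (pos 2,3,6,7): 0⊕1⊕1⊕1 = 1
s4 (pos 4,5,6,7): 0⊕1⊕1⊕1 = 1
Syndrome s4…s1 = 111 → error at position 7.
Flip position 7: 0010111 → 0010110
Read data bits from positions 3,5,6,7: 1110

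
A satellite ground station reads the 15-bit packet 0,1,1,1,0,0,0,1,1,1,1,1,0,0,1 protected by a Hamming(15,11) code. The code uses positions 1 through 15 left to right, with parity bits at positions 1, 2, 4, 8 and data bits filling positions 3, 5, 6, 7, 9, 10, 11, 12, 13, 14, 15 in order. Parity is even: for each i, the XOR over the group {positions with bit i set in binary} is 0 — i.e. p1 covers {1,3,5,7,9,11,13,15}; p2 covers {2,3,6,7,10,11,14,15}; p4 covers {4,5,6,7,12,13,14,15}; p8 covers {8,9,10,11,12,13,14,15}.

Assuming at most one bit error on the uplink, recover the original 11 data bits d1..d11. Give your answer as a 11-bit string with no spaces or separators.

s1 (pos 1,3,5,7,9,11,13,15): 0⊕1⊕0⊕0⊕1⊕1⊕0⊕1 = 0
s2 (pos 2,3,6,7,10,11,14,15): 1⊕1⊕0⊕0⊕1⊕1⊕0⊕1 = 1
s4 (pos 4,5,6,7,12,13,14,15): 1⊕0⊕0⊕0⊕1⊕0⊕0⊕1 = 1
s8 (pos 8,9,10,11,12,13,14,15): 1⊕1⊕1⊕1⊕1⊕0⊕0⊕1 = 0
Syndrome s8…s1 = 0110 → error at position 6.
Flip position 6: 011100011111001 → 011101011111001
Read data bits from positions 3,5,6,7,9,10,11,12,13,14,15: 10101111001

10101111001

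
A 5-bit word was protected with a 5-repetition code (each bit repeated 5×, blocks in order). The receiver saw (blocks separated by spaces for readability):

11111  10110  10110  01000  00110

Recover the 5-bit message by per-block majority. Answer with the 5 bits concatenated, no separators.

Block 1 (11111): 5 ones → 1
Block 2 (10110): 3 ones → 1
Block 3 (10110): 3 ones → 1
Block 4 (01000): 1 one → 0
Block 5 (00110): 2 ones → 0

11100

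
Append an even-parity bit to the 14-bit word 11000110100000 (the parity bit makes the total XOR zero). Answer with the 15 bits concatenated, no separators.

XOR of the 14 data bits: 1⊕1⊕0⊕0⊕0⊕1⊕1⊕0⊕1⊕0⊕0⊕0⊕0⊕0 = 1
Parity bit = 1 (so all 15 bits XOR to 0).

110001101000001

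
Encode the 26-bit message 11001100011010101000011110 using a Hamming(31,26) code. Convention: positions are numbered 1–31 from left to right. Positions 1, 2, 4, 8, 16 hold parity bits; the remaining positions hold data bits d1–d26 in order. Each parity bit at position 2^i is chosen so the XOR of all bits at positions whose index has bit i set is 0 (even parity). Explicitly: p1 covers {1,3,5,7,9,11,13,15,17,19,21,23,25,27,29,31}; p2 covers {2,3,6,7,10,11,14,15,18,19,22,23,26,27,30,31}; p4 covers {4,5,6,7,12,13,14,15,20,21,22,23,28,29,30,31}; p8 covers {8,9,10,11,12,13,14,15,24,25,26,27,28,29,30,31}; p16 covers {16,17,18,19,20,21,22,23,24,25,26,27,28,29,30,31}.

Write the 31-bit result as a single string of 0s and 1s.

Place data at non-parity positions: p1 p2 1 p4 1 0 0 p8 1 1 0 0 0 1 1 p16 0 1 0 1 0 1 0 0 0 0 1 1 1 1 0
p1 (pos 1,3,5,7,9,11,13,15,17,19,21,23,25,27,29,31): XOR of data positions = 1⊕1⊕0⊕1⊕0⊕0⊕1⊕0⊕0⊕0⊕0⊕0⊕1⊕1⊕0 = 0
p2 (pos 2,3,6,7,10,11,14,15,18,19,22,23,26,27,30,31): XOR of data positions = 1⊕0⊕0⊕1⊕0⊕1⊕1⊕1⊕0⊕1⊕0⊕0⊕1⊕1⊕0 = 0
p4 (pos 4,5,6,7,12,13,14,15,20,21,22,23,28,29,30,31): XOR of data positions = 1⊕0⊕0⊕0⊕0⊕1⊕1⊕1⊕0⊕1⊕0⊕1⊕1⊕1⊕0 = 0
p8 (pos 8,9,10,11,12,13,14,15,24,25,26,27,28,29,30,31): XOR of data positions = 1⊕1⊕0⊕0⊕0⊕1⊕1⊕0⊕0⊕0⊕1⊕1⊕1⊕1⊕0 = 0
p16 (pos 16,17,18,19,20,21,22,23,24,25,26,27,28,29,30,31): XOR of data positions = 0⊕1⊕0⊕1⊕0⊕1⊕0⊕0⊕0⊕0⊕1⊕1⊕1⊕1⊕0 = 1
Codeword: 0010100011000111010101000011110

0010100011000111010101000011110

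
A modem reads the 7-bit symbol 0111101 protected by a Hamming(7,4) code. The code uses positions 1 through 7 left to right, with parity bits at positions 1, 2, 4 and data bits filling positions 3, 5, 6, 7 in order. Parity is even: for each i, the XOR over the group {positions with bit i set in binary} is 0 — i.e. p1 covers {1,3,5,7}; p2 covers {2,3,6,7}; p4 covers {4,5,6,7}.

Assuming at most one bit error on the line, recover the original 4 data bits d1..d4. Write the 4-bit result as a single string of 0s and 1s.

s1 (pos 1,3,5,7): 0⊕1⊕1⊕1 = 1
s2 (pos 2,3,6,7): 1⊕1⊕0⊕1 = 1
s4 (pos 4,5,6,7): 1⊕1⊕0⊕1 = 1
Syndrome s4…s1 = 111 → error at position 7.
Flip position 7: 0111101 → 0111100
Read data bits from positions 3,5,6,7: 1100

1100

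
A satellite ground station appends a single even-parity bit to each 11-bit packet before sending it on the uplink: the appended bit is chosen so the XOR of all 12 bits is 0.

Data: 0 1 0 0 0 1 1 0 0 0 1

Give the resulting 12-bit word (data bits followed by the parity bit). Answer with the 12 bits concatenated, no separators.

010001100010

XOR of the 11 data bits: 0⊕1⊕0⊕0⊕0⊕1⊕1⊕0⊕0⊕0⊕1 = 0
Parity bit = 0 (so all 12 bits XOR to 0).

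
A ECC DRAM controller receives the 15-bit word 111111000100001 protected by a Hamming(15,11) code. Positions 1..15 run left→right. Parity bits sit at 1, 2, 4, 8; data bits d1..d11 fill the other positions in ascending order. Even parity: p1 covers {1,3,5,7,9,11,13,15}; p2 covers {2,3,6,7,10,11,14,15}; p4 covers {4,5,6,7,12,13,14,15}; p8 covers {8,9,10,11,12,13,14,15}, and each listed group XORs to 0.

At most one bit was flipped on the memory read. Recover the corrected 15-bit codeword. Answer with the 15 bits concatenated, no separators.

s1 (pos 1,3,5,7,9,11,13,15): 1⊕1⊕1⊕0⊕0⊕0⊕0⊕1 = 0
s2 (pos 2,3,6,7,10,11,14,15): 1⊕1⊕1⊕0⊕1⊕0⊕0⊕1 = 1
s4 (pos 4,5,6,7,12,13,14,15): 1⊕1⊕1⊕0⊕0⊕0⊕0⊕1 = 0
s8 (pos 8,9,10,11,12,13,14,15): 0⊕0⊕1⊕0⊕0⊕0⊕0⊕1 = 0
Syndrome s8…s1 = 0010 → error at position 2.
Flip position 2: 111111000100001 → 101111000100001

101111000100001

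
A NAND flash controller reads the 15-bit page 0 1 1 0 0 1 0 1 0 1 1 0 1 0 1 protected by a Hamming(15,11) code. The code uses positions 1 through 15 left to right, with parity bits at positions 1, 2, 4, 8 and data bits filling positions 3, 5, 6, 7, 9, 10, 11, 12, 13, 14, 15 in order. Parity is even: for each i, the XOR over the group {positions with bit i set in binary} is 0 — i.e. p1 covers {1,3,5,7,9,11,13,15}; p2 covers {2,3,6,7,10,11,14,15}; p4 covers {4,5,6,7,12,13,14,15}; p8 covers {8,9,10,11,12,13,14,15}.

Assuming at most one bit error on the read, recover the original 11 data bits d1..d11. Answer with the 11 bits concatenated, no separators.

10100111101

s1 (pos 1,3,5,7,9,11,13,15): 0⊕1⊕0⊕0⊕0⊕1⊕1⊕1 = 0
s2 (pos 2,3,6,7,10,11,14,15): 1⊕1⊕1⊕0⊕1⊕1⊕0⊕1 = 0
s4 (pos 4,5,6,7,12,13,14,15): 0⊕0⊕1⊕0⊕0⊕1⊕0⊕1 = 1
s8 (pos 8,9,10,11,12,13,14,15): 1⊕0⊕1⊕1⊕0⊕1⊕0⊕1 = 1
Syndrome s8…s1 = 1100 → error at position 12.
Flip position 12: 011001010110101 → 011001010111101
Read data bits from positions 3,5,6,7,9,10,11,12,13,14,15: 10100111101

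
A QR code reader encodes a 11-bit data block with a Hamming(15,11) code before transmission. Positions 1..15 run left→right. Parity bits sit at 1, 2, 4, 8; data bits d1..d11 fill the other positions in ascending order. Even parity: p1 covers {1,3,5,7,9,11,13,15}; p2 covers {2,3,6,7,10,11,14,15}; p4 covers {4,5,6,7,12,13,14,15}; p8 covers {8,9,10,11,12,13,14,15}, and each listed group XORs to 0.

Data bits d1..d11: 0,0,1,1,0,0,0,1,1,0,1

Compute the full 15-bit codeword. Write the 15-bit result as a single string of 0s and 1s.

Place data at non-parity positions: p1 p2 0 p4 0 1 1 p8 0 0 0 1 1 0 1
p1 (pos 1,3,5,7,9,11,13,15): XOR of data positions = 0⊕0⊕1⊕0⊕0⊕1⊕1 = 1
p2 (pos 2,3,6,7,10,11,14,15): XOR of data positions = 0⊕1⊕1⊕0⊕0⊕0⊕1 = 1
p4 (pos 4,5,6,7,12,13,14,15): XOR of data positions = 0⊕1⊕1⊕1⊕1⊕0⊕1 = 1
p8 (pos 8,9,10,11,12,13,14,15): XOR of data positions = 0⊕0⊕0⊕1⊕1⊕0⊕1 = 1
Codeword: 110101110001101

110101110001101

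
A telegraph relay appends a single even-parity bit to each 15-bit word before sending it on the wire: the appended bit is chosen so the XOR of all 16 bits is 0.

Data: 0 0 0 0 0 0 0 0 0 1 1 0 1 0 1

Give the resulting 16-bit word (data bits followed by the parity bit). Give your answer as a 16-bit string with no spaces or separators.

XOR of the 15 data bits: 0⊕0⊕0⊕0⊕0⊕0⊕0⊕0⊕0⊕1⊕1⊕0⊕1⊕0⊕1 = 0
Parity bit = 0 (so all 16 bits XOR to 0).

0000000001101010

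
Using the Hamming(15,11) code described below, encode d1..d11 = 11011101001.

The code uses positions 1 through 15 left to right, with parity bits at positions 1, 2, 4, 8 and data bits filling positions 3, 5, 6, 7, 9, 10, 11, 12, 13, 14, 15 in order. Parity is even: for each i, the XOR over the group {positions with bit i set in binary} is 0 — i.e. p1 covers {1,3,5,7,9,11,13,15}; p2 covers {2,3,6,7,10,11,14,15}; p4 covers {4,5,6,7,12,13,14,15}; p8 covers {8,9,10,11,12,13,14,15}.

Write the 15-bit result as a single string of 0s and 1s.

Place data at non-parity positions: p1 p2 1 p4 1 0 1 p8 1 1 0 1 0 0 1
p1 (pos 1,3,5,7,9,11,13,15): XOR of data positions = 1⊕1⊕1⊕1⊕0⊕0⊕1 = 1
p2 (pos 2,3,6,7,10,11,14,15): XOR of data positions = 1⊕0⊕1⊕1⊕0⊕0⊕1 = 0
p4 (pos 4,5,6,7,12,13,14,15): XOR of data positions = 1⊕0⊕1⊕1⊕0⊕0⊕1 = 0
p8 (pos 8,9,10,11,12,13,14,15): XOR of data positions = 1⊕1⊕0⊕1⊕0⊕0⊕1 = 0
Codeword: 101010101101001

101010101101001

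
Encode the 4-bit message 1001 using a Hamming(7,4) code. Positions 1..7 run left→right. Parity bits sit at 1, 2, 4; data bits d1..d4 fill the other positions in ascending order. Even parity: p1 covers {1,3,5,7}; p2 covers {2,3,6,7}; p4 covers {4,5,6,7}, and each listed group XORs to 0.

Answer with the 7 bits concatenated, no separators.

Place data at non-parity positions: p1 p2 1 p4 0 0 1
p1 (pos 1,3,5,7): XOR of data positions = 1⊕0⊕1 = 0
p2 (pos 2,3,6,7): XOR of data positions = 1⊕0⊕1 = 0
p4 (pos 4,5,6,7): XOR of data positions = 0⊕0⊕1 = 1
Codeword: 0011001

0011001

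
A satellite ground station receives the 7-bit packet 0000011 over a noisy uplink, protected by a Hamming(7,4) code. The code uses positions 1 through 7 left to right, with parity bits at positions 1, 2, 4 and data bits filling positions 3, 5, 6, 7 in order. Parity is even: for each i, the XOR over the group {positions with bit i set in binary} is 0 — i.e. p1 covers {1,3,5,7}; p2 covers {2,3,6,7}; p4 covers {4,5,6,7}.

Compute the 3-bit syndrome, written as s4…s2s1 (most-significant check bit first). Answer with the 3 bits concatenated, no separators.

s1 (pos 1,3,5,7): 0⊕0⊕0⊕1 = 1
s2 (pos 2,3,6,7): 0⊕0⊕1⊕1 = 0
s4 (pos 4,5,6,7): 0⊕0⊕1⊕1 = 0
Syndrome s4…s1 = 001 → error at position 1.

001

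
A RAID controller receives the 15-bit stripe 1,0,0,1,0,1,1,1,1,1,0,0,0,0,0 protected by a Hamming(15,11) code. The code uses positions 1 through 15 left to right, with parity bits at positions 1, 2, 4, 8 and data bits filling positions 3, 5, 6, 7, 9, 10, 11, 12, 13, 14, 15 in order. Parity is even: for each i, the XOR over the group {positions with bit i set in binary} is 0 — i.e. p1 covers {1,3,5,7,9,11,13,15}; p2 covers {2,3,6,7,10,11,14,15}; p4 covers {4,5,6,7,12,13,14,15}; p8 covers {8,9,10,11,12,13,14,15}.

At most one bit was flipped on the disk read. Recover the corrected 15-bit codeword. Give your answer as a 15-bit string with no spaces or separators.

s1 (pos 1,3,5,7,9,11,13,15): 1⊕0⊕0⊕1⊕1⊕0⊕0⊕0 = 1
s2 (pos 2,3,6,7,10,11,14,15): 0⊕0⊕1⊕1⊕1⊕0⊕0⊕0 = 1
s4 (pos 4,5,6,7,12,13,14,15): 1⊕0⊕1⊕1⊕0⊕0⊕0⊕0 = 1
s8 (pos 8,9,10,11,12,13,14,15): 1⊕1⊕1⊕0⊕0⊕0⊕0⊕0 = 1
Syndrome s8…s1 = 1111 → error at position 15.
Flip position 15: 100101111100000 → 100101111100001

100101111100001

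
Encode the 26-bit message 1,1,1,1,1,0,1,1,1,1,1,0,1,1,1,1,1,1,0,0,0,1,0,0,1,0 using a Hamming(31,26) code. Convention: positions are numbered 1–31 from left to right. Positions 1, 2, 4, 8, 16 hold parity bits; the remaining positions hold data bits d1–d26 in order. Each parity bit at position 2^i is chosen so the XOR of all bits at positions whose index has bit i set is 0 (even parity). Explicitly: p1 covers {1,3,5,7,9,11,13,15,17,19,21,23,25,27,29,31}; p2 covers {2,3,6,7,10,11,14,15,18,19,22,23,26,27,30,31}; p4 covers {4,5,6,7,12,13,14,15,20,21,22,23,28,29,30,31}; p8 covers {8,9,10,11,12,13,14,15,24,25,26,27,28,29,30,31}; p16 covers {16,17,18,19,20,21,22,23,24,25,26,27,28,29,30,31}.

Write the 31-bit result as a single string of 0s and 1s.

Place data at non-parity positions: p1 p2 1 p4 1 1 1 p8 1 0 1 1 1 1 1 p16 0 1 1 1 1 1 1 0 0 0 1 0 0 1 0
p1 (pos 1,3,5,7,9,11,13,15,17,19,21,23,25,27,29,31): XOR of data positions = 1⊕1⊕1⊕1⊕1⊕1⊕1⊕0⊕1⊕1⊕1⊕0⊕1⊕0⊕0 = 1
p2 (pos 2,3,6,7,10,11,14,15,18,19,22,23,26,27,30,31): XOR of data positions = 1⊕1⊕1⊕0⊕1⊕1⊕1⊕1⊕1⊕1⊕1⊕0⊕1⊕1⊕0 = 0
p4 (pos 4,5,6,7,12,13,14,15,20,21,22,23,28,29,30,31): XOR of data positions = 1⊕1⊕1⊕1⊕1⊕1⊕1⊕1⊕1⊕1⊕1⊕0⊕0⊕1⊕0 = 0
p8 (pos 8,9,10,11,12,13,14,15,24,25,26,27,28,29,30,31): XOR of data positions = 1⊕0⊕1⊕1⊕1⊕1⊕1⊕0⊕0⊕0⊕1⊕0⊕0⊕1⊕0 = 0
p16 (pos 16,17,18,19,20,21,22,23,24,25,26,27,28,29,30,31): XOR of data positions = 0⊕1⊕1⊕1⊕1⊕1⊕1⊕0⊕0⊕0⊕1⊕0⊕0⊕1⊕0 = 0
Codeword: 1010111010111110011111100010010

1010111010111110011111100010010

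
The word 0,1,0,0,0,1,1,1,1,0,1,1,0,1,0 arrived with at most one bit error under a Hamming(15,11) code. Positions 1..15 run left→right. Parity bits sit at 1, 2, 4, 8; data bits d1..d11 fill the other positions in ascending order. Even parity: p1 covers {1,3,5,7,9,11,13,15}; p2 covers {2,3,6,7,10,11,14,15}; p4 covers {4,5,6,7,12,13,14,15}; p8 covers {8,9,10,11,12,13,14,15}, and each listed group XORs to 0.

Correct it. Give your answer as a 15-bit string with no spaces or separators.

s1 (pos 1,3,5,7,9,11,13,15): 0⊕0⊕0⊕1⊕1⊕1⊕0⊕0 = 1
s2 (pos 2,3,6,7,10,11,14,15): 1⊕0⊕1⊕1⊕0⊕1⊕1⊕0 = 1
s4 (pos 4,5,6,7,12,13,14,15): 0⊕0⊕1⊕1⊕1⊕0⊕1⊕0 = 0
s8 (pos 8,9,10,11,12,13,14,15): 1⊕1⊕0⊕1⊕1⊕0⊕1⊕0 = 1
Syndrome s8…s1 = 1011 → error at position 11.
Flip position 11: 010001111011010 → 010001111001010

010001111001010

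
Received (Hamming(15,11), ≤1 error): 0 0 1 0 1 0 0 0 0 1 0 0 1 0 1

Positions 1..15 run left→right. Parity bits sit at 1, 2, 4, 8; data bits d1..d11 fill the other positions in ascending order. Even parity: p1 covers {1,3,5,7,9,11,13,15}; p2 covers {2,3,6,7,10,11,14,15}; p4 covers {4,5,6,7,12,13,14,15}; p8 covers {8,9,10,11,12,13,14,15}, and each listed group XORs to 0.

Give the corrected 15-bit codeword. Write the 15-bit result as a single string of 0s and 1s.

s1 (pos 1,3,5,7,9,11,13,15): 0⊕1⊕1⊕0⊕0⊕0⊕1⊕1 = 0
s2 (pos 2,3,6,7,10,11,14,15): 0⊕1⊕0⊕0⊕1⊕0⊕0⊕1 = 1
s4 (pos 4,5,6,7,12,13,14,15): 0⊕1⊕0⊕0⊕0⊕1⊕0⊕1 = 1
s8 (pos 8,9,10,11,12,13,14,15): 0⊕0⊕1⊕0⊕0⊕1⊕0⊕1 = 1
Syndrome s8…s1 = 1110 → error at position 14.
Flip position 14: 001010000100101 → 001010000100111

001010000100111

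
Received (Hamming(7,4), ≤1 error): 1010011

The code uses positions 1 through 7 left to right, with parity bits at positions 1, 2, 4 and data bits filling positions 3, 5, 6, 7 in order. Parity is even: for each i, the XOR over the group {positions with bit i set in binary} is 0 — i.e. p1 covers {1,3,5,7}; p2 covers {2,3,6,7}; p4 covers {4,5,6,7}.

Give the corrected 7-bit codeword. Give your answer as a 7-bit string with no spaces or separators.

s1 (pos 1,3,5,7): 1⊕1⊕0⊕1 = 1
s2 (pos 2,3,6,7): 0⊕1⊕1⊕1 = 1
s4 (pos 4,5,6,7): 0⊕0⊕1⊕1 = 0
Syndrome s4…s1 = 011 → error at position 3.
Flip position 3: 1010011 → 1000011

1000011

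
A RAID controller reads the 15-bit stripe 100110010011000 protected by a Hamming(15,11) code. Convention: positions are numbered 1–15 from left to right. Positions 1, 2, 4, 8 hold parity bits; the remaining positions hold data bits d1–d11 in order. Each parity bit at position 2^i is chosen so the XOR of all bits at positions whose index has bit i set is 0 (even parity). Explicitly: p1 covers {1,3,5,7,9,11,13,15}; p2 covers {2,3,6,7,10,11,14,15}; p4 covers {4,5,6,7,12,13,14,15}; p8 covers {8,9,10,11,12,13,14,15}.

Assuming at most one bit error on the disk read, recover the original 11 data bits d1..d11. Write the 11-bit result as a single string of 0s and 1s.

s1 (pos 1,3,5,7,9,11,13,15): 1⊕0⊕1⊕0⊕0⊕1⊕0⊕0 = 1
s2 (pos 2,3,6,7,10,11,14,15): 0⊕0⊕0⊕0⊕0⊕1⊕0⊕0 = 1
s4 (pos 4,5,6,7,12,13,14,15): 1⊕1⊕0⊕0⊕1⊕0⊕0⊕0 = 1
s8 (pos 8,9,10,11,12,13,14,15): 1⊕0⊕0⊕1⊕1⊕0⊕0⊕0 = 1
Syndrome s8…s1 = 1111 → error at position 15.
Flip position 15: 100110010011000 → 100110010011001
Read data bits from positions 3,5,6,7,9,10,11,12,13,14,15: 01000011001

01000011001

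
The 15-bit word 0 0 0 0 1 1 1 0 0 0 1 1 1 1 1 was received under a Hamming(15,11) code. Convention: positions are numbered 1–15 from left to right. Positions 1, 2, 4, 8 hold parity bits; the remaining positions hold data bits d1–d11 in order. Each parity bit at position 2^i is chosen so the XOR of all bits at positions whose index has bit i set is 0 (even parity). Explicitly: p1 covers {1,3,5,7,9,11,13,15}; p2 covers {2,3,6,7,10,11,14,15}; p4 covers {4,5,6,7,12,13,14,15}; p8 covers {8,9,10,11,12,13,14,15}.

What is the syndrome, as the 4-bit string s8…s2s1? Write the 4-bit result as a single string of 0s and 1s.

s1 (pos 1,3,5,7,9,11,13,15): 0⊕0⊕1⊕1⊕0⊕1⊕1⊕1 = 1
s2 (pos 2,3,6,7,10,11,14,15): 0⊕0⊕1⊕1⊕0⊕1⊕1⊕1 = 1
s4 (pos 4,5,6,7,12,13,14,15): 0⊕1⊕1⊕1⊕1⊕1⊕1⊕1 = 1
s8 (pos 8,9,10,11,12,13,14,15): 0⊕0⊕0⊕1⊕1⊕1⊕1⊕1 = 1
Syndrome s8…s1 = 1111 → error at position 15.

1111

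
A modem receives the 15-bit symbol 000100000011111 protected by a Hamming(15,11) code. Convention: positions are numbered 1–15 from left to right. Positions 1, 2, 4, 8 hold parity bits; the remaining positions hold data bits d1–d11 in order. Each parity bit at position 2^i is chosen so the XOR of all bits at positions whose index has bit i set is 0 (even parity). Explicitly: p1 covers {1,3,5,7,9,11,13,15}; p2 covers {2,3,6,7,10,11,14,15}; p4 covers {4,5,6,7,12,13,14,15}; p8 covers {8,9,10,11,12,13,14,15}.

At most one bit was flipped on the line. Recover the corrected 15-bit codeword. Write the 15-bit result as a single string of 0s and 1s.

s1 (pos 1,3,5,7,9,11,13,15): 0⊕0⊕0⊕0⊕0⊕1⊕1⊕1 = 1
s2 (pos 2,3,6,7,10,11,14,15): 0⊕0⊕0⊕0⊕0⊕1⊕1⊕1 = 1
s4 (pos 4,5,6,7,12,13,14,15): 1⊕0⊕0⊕0⊕1⊕1⊕1⊕1 = 1
s8 (pos 8,9,10,11,12,13,14,15): 0⊕0⊕0⊕1⊕1⊕1⊕1⊕1 = 1
Syndrome s8…s1 = 1111 → error at position 15.
Flip position 15: 000100000011111 → 000100000011110

000100000011110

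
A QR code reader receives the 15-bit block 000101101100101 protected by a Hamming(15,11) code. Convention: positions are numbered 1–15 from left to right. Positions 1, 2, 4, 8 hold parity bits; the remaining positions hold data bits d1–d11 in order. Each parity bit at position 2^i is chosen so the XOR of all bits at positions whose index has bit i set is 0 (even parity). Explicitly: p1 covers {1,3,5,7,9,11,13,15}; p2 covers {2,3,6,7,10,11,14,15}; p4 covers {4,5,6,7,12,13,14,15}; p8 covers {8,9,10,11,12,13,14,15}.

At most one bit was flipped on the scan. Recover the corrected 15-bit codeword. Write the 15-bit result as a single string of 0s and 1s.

s1 (pos 1,3,5,7,9,11,13,15): 0⊕0⊕0⊕1⊕1⊕0⊕1⊕1 = 0
s2 (pos 2,3,6,7,10,11,14,15): 0⊕0⊕1⊕1⊕1⊕0⊕0⊕1 = 0
s4 (pos 4,5,6,7,12,13,14,15): 1⊕0⊕1⊕1⊕0⊕1⊕0⊕1 = 1
s8 (pos 8,9,10,11,12,13,14,15): 0⊕1⊕1⊕0⊕0⊕1⊕0⊕1 = 0
Syndrome s8…s1 = 0100 → error at position 4.
Flip position 4: 000101101100101 → 000001101100101

000001101100101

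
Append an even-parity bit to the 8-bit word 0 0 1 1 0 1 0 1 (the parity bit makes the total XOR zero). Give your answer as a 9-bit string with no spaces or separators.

001101010

XOR of the 8 data bits: 0⊕0⊕1⊕1⊕0⊕1⊕0⊕1 = 0
Parity bit = 0 (so all 9 bits XOR to 0).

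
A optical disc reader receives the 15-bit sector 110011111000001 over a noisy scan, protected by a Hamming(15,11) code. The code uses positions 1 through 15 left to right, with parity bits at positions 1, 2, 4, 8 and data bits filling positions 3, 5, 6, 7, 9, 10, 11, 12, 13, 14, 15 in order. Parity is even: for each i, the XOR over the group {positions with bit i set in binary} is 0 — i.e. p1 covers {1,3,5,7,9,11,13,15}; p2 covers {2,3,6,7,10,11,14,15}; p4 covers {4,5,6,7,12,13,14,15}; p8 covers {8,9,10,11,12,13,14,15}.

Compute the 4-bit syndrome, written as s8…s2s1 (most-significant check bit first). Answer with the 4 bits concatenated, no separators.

1001

s1 (pos 1,3,5,7,9,11,13,15): 1⊕0⊕1⊕1⊕1⊕0⊕0⊕1 = 1
s2 (pos 2,3,6,7,10,11,14,15): 1⊕0⊕1⊕1⊕0⊕0⊕0⊕1 = 0
s4 (pos 4,5,6,7,12,13,14,15): 0⊕1⊕1⊕1⊕0⊕0⊕0⊕1 = 0
s8 (pos 8,9,10,11,12,13,14,15): 1⊕1⊕0⊕0⊕0⊕0⊕0⊕1 = 1
Syndrome s8…s1 = 1001 → error at position 9.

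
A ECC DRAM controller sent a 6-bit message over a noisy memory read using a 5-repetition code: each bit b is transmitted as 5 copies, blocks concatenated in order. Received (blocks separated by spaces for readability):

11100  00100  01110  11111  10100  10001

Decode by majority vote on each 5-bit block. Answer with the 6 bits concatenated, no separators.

Block 1 (11100): 3 ones → 1
Block 2 (00100): 1 one → 0
Block 3 (01110): 3 ones → 1
Block 4 (11111): 5 ones → 1
Block 5 (10100): 2 ones → 0
Block 6 (10001): 2 ones → 0

101100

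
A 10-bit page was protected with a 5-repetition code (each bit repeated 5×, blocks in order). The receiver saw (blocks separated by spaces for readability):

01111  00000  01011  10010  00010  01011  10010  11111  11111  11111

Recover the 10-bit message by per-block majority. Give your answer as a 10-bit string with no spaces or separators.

1010010111

Block 1 (01111): 4 ones → 1
Block 2 (00000): 0 ones → 0
Block 3 (01011): 3 ones → 1
Block 4 (10010): 2 ones → 0
Block 5 (00010): 1 one → 0
Block 6 (01011): 3 ones → 1
Block 7 (10010): 2 ones → 0
Block 8 (11111): 5 ones → 1
Block 9 (11111): 5 ones → 1
Block 10 (11111): 5 ones → 1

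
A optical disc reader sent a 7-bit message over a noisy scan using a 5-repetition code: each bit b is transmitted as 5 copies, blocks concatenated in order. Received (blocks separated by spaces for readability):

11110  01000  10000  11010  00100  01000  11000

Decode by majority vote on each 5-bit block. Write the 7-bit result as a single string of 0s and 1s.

Block 1 (11110): 4 ones → 1
Block 2 (01000): 1 one → 0
Block 3 (10000): 1 one → 0
Block 4 (11010): 3 ones → 1
Block 5 (00100): 1 one → 0
Block 6 (01000): 1 one → 0
Block 7 (11000): 2 ones → 0

1001000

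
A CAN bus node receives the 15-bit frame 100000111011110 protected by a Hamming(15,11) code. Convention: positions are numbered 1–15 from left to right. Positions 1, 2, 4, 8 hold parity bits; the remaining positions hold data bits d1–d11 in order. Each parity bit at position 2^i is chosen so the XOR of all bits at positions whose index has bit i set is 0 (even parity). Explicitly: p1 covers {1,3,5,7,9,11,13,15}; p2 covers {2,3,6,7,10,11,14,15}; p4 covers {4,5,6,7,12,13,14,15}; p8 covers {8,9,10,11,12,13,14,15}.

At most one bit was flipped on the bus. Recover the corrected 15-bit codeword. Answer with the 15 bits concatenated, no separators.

101000111011110

s1 (pos 1,3,5,7,9,11,13,15): 1⊕0⊕0⊕1⊕1⊕1⊕1⊕0 = 1
s2 (pos 2,3,6,7,10,11,14,15): 0⊕0⊕0⊕1⊕0⊕1⊕1⊕0 = 1
s4 (pos 4,5,6,7,12,13,14,15): 0⊕0⊕0⊕1⊕1⊕1⊕1⊕0 = 0
s8 (pos 8,9,10,11,12,13,14,15): 1⊕1⊕0⊕1⊕1⊕1⊕1⊕0 = 0
Syndrome s8…s1 = 0011 → error at position 3.
Flip position 3: 100000111011110 → 101000111011110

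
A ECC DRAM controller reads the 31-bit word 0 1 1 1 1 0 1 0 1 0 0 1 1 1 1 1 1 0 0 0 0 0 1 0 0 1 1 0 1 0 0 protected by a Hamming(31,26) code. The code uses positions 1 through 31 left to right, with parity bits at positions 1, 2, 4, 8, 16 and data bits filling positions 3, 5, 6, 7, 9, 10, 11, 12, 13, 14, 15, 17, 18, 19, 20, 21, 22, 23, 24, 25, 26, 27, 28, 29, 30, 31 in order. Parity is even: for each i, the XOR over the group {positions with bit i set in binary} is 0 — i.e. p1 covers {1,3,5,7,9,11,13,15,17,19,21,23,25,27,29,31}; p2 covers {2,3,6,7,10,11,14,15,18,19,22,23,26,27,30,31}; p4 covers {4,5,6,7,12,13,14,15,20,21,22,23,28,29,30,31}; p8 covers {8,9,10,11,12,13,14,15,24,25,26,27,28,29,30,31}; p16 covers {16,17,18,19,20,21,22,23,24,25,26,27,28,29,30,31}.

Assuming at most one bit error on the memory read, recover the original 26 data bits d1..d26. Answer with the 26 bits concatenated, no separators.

11011001111100000100110100

s1 (pos 1,3,5,7,9,11,13,15,17,19,21,23,25,27,29,31): 0⊕1⊕1⊕1⊕1⊕0⊕1⊕1⊕1⊕0⊕0⊕1⊕0⊕1⊕1⊕0 = 0
s2 (pos 2,3,6,7,10,11,14,15,18,19,22,23,26,27,30,31): 1⊕1⊕0⊕1⊕0⊕0⊕1⊕1⊕0⊕0⊕0⊕1⊕1⊕1⊕0⊕0 = 0
s4 (pos 4,5,6,7,12,13,14,15,20,21,22,23,28,29,30,31): 1⊕1⊕0⊕1⊕1⊕1⊕1⊕1⊕0⊕0⊕0⊕1⊕0⊕1⊕0⊕0 = 1
s8 (pos 8,9,10,11,12,13,14,15,24,25,26,27,28,29,30,31): 0⊕1⊕0⊕0⊕1⊕1⊕1⊕1⊕0⊕0⊕1⊕1⊕0⊕1⊕0⊕0 = 0
s16 (pos 16,17,18,19,20,21,22,23,24,25,26,27,28,29,30,31): 1⊕1⊕0⊕0⊕0⊕0⊕0⊕1⊕0⊕0⊕1⊕1⊕0⊕1⊕0⊕0 = 0
Syndrome s16…s1 = 00100 → error at position 4.
Flip position 4: 0111101010011111100000100110100 → 0110101010011111100000100110100
Read data bits from positions 3,5,6,7,9,10,11,12,13,14,15,17,18,19,20,21,22,23,24,25,26,27,28,29,30,31: 11011001111100000100110100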